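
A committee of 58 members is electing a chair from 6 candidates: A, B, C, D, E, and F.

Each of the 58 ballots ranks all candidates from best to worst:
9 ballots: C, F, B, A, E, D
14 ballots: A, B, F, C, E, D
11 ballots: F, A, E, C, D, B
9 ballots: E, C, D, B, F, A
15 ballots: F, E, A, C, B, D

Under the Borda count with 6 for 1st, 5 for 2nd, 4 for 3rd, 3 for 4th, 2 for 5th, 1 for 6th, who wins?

F

A: 9×3 + 14×6 + 11×5 + 9×1 + 15×4 = 235
B: 9×4 + 14×5 + 11×1 + 9×3 + 15×2 = 174
C: 9×6 + 14×3 + 11×3 + 9×5 + 15×3 = 219
D: 9×1 + 14×1 + 11×2 + 9×4 + 15×1 = 96
E: 9×2 + 14×2 + 11×4 + 9×6 + 15×5 = 219
F: 9×5 + 14×4 + 11×6 + 9×2 + 15×6 = 275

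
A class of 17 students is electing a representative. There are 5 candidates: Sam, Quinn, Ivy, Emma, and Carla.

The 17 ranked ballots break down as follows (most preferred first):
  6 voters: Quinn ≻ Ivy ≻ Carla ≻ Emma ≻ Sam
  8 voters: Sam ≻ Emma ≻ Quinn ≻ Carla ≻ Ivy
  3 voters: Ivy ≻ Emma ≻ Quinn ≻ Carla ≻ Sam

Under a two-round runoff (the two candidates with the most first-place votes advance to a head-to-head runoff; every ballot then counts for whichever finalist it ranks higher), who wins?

Quinn

Round 1 first-place votes: Sam 8, Quinn 6, Ivy 3, Emma 0, Carla 0. Sam and Quinn advance.
Runoff: Sam is ranked above Quinn on 8 ballots, Quinn above Sam on 9.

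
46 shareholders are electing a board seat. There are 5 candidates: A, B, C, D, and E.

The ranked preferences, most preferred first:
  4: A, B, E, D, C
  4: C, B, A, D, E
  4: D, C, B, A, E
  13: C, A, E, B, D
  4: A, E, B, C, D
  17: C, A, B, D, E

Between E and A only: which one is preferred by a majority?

E is ranked above A on 0 ballots; A above E on 46.

A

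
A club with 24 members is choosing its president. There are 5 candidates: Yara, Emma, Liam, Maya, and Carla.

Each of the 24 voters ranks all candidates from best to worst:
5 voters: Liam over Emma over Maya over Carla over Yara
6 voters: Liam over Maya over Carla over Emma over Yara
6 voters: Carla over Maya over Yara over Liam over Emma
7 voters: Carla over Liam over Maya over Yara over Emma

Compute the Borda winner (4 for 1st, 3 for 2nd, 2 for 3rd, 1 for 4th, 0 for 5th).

Liam

Yara: 5×0 + 6×0 + 6×2 + 7×1 = 19
Emma: 5×3 + 6×1 + 6×0 + 7×0 = 21
Liam: 5×4 + 6×4 + 6×1 + 7×3 = 71
Maya: 5×2 + 6×3 + 6×3 + 7×2 = 60
Carla: 5×1 + 6×2 + 6×4 + 7×4 = 69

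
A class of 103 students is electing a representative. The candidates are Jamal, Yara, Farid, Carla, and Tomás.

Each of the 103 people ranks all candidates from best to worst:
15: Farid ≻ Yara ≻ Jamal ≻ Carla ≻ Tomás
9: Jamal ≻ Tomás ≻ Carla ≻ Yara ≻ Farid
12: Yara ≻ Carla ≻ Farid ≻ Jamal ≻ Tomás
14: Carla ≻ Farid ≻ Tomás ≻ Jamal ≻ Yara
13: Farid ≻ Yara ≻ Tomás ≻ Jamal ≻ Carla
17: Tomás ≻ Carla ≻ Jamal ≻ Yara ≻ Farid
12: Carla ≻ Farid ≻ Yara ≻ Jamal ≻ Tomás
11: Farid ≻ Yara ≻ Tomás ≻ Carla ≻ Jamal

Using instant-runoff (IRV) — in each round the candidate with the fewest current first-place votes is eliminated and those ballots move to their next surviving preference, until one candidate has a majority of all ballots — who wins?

Carla

Round 1: Jamal 9, Yara 12, Farid 39, Carla 26, Tomás 17. Jamal eliminated.
Round 2: Yara 12, Farid 39, Carla 26, Tomás 26. Yara eliminated.
Round 3: Farid 39, Carla 38, Tomás 26. Tomás eliminated.
Round 4: Farid 39, Carla 64. Carla has a majority (≥52).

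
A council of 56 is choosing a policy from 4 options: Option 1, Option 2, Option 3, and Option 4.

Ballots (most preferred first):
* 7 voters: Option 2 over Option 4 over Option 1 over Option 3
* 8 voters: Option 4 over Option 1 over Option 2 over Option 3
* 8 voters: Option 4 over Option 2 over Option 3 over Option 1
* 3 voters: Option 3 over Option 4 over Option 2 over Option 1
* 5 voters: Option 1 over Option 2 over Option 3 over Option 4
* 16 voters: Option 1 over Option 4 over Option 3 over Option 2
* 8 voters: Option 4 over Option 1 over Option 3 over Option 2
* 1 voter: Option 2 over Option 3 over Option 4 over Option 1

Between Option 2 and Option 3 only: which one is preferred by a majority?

Option 2 is ranked above Option 3 on 29 ballots; Option 3 above Option 2 on 27.

Option 2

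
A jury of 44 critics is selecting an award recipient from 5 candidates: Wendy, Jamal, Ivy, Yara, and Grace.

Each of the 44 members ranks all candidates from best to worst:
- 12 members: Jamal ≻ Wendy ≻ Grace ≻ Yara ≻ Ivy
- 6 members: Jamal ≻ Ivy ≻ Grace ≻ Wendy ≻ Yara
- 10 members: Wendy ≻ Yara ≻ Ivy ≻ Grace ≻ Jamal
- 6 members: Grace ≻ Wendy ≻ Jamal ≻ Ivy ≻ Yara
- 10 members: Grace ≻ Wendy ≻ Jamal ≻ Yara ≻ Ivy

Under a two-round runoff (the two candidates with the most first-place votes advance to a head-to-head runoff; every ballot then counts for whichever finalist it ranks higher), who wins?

Round 1 first-place votes: Wendy 10, Jamal 18, Ivy 0, Yara 0, Grace 16. Jamal and Grace advance.
Runoff: Jamal is ranked above Grace on 18 ballots, Grace above Jamal on 26.

Grace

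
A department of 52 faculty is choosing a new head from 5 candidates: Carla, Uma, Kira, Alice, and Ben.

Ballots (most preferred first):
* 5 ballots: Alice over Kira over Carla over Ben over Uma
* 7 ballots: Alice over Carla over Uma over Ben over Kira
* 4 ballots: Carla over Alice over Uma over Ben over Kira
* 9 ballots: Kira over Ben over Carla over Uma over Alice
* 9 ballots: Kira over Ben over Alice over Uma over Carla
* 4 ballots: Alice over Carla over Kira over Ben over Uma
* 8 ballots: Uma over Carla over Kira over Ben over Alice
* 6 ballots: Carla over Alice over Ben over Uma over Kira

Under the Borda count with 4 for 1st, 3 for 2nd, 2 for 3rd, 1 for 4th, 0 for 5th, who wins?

Carla: 5×2 + 7×3 + 4×4 + 9×2 + 9×0 + 4×3 + 8×3 + 6×4 = 125
Uma: 5×0 + 7×2 + 4×2 + 9×1 + 9×1 + 4×0 + 8×4 + 6×1 = 78
Kira: 5×3 + 7×0 + 4×0 + 9×4 + 9×4 + 4×2 + 8×2 + 6×0 = 111
Alice: 5×4 + 7×4 + 4×3 + 9×0 + 9×2 + 4×4 + 8×0 + 6×3 = 112
Ben: 5×1 + 7×1 + 4×1 + 9×3 + 9×3 + 4×1 + 8×1 + 6×2 = 94

Carla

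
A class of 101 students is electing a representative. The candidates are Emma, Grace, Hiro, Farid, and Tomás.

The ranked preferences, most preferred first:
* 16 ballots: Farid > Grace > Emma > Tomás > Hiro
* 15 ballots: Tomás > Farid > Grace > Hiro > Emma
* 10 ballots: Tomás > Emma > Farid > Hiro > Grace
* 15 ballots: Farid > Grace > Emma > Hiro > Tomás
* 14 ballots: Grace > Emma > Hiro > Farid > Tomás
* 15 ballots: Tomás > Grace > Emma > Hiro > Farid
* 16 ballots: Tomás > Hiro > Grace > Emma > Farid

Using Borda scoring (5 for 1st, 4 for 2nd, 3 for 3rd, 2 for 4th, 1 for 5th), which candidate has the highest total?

Emma: 16×3 + 15×1 + 10×4 + 15×3 + 14×4 + 15×3 + 16×2 = 281
Grace: 16×4 + 15×3 + 10×1 + 15×4 + 14×5 + 15×4 + 16×3 = 357
Hiro: 16×1 + 15×2 + 10×2 + 15×2 + 14×3 + 15×2 + 16×4 = 232
Farid: 16×5 + 15×4 + 10×3 + 15×5 + 14×2 + 15×1 + 16×1 = 304
Tomás: 16×2 + 15×5 + 10×5 + 15×1 + 14×1 + 15×5 + 16×5 = 341

Grace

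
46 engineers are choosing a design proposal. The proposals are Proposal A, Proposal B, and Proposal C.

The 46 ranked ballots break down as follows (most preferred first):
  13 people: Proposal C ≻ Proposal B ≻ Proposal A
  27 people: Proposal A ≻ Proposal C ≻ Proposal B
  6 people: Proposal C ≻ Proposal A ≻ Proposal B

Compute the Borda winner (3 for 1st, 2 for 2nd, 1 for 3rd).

Proposal C

Proposal A: 13×1 + 27×3 + 6×2 = 106
Proposal B: 13×2 + 27×1 + 6×1 = 59
Proposal C: 13×3 + 27×2 + 6×3 = 111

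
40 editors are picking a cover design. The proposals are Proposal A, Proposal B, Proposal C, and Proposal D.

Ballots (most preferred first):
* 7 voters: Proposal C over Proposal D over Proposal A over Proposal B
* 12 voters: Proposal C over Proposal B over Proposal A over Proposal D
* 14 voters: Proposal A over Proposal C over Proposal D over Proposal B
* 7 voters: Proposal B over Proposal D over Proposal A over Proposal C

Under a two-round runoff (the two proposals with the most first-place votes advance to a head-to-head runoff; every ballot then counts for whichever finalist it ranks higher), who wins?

Round 1 first-place votes: Proposal A 14, Proposal B 7, Proposal C 19, Proposal D 0. Proposal C and Proposal A advance.
Runoff: Proposal C is ranked above Proposal A on 19 ballots, Proposal A above Proposal C on 21.

Proposal A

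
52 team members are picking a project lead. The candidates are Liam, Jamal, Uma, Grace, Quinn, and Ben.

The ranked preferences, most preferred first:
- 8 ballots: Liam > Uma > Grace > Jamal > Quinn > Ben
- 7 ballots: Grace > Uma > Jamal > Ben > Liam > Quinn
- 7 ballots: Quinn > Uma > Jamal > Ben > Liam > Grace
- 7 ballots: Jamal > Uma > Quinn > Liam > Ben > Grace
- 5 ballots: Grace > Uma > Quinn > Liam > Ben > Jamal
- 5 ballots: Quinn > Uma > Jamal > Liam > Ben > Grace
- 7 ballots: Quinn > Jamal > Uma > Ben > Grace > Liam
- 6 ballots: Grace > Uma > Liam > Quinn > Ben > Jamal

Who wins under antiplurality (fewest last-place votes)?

Last-place votes: Liam 7, Jamal 11, Uma 0, Grace 19, Quinn 7, Ben 8.

Uma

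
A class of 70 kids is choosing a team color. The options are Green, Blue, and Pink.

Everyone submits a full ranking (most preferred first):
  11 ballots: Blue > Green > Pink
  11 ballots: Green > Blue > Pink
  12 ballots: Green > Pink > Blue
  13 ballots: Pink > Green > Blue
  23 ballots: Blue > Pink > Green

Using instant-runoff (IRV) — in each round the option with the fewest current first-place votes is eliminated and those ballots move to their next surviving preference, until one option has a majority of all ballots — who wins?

Green

Round 1: Green 23, Blue 34, Pink 13. Pink eliminated.
Round 2: Green 36, Blue 34. Green has a majority (≥36).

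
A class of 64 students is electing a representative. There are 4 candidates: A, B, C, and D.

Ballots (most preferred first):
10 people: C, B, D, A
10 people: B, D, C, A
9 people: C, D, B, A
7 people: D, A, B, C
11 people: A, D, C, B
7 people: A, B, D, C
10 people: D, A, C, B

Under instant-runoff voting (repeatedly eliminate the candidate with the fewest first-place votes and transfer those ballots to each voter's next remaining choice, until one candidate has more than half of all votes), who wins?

Round 1: A 18, B 10, C 19, D 17. B eliminated.
Round 2: A 18, C 19, D 27. A eliminated.
Round 3: C 19, D 45. D has a majority (≥33).

D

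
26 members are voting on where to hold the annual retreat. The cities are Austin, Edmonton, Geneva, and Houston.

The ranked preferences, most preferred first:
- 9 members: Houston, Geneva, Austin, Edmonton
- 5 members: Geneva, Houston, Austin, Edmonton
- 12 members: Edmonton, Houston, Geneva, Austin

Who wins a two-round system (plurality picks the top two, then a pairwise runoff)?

Houston

Round 1 first-place votes: Austin 0, Edmonton 12, Geneva 5, Houston 9. Edmonton and Houston advance.
Runoff: Edmonton is ranked above Houston on 12 ballots, Houston above Edmonton on 14.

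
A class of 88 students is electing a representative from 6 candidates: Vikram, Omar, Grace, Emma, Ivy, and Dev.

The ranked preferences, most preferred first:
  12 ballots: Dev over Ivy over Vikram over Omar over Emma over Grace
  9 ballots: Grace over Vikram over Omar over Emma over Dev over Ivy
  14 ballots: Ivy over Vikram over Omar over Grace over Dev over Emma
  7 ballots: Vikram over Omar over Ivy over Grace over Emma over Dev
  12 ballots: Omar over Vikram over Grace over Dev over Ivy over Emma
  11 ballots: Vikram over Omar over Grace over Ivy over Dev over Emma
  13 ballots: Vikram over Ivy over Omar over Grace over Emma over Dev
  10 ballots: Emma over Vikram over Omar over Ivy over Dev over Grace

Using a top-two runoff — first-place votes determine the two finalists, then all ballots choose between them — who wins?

Round 1 first-place votes: Vikram 31, Omar 12, Grace 9, Emma 10, Ivy 14, Dev 12. Vikram and Ivy advance.
Runoff: Vikram is ranked above Ivy on 62 ballots, Ivy above Vikram on 26.

Vikram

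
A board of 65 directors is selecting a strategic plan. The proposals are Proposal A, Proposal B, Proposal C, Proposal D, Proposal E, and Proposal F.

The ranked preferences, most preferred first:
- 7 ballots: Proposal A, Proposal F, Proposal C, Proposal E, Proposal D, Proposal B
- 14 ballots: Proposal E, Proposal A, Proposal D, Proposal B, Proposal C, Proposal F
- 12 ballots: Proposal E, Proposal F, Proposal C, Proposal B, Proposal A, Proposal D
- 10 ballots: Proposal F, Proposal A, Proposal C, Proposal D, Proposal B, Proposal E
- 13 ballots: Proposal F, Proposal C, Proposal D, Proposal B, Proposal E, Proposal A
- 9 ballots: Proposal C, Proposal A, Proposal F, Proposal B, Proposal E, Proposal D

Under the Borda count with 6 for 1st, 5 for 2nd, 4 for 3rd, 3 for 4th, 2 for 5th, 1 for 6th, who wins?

Proposal A: 7×6 + 14×5 + 12×2 + 10×5 + 13×1 + 9×5 = 244
Proposal B: 7×1 + 14×3 + 12×3 + 10×2 + 13×3 + 9×3 = 171
Proposal C: 7×4 + 14×2 + 12×4 + 10×4 + 13×5 + 9×6 = 263
Proposal D: 7×2 + 14×4 + 12×1 + 10×3 + 13×4 + 9×1 = 173
Proposal E: 7×3 + 14×6 + 12×6 + 10×1 + 13×2 + 9×2 = 231
Proposal F: 7×5 + 14×1 + 12×5 + 10×6 + 13×6 + 9×4 = 283

Proposal F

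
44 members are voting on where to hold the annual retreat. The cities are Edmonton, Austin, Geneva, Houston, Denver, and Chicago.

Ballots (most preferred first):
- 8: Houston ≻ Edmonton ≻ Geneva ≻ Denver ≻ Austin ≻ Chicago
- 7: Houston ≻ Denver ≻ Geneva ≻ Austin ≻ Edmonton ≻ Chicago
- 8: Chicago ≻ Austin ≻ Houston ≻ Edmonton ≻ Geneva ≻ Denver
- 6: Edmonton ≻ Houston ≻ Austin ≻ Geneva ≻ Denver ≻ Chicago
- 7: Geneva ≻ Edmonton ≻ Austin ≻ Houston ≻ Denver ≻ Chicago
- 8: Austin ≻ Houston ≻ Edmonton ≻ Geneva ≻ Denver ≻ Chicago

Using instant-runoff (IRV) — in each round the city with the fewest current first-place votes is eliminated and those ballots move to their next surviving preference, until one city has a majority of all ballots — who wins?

Austin

Round 1: Edmonton 6, Austin 8, Geneva 7, Houston 15, Denver 0, Chicago 8. Denver eliminated.
Round 2: Edmonton 6, Austin 8, Geneva 7, Houston 15, Chicago 8. Edmonton eliminated.
Round 3: Austin 8, Geneva 7, Houston 21, Chicago 8. Geneva eliminated.
Round 4: Austin 15, Houston 21, Chicago 8. Chicago eliminated.
Round 5: Austin 23, Houston 21. Austin has a majority (≥23).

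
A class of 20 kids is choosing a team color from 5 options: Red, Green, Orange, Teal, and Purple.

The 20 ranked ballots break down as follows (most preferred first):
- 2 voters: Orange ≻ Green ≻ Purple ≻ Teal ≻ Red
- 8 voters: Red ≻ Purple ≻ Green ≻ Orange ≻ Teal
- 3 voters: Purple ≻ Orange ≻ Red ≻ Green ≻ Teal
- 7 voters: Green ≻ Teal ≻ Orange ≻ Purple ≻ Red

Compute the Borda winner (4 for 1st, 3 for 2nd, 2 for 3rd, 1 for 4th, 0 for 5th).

Green

Red: 2×0 + 8×4 + 3×2 + 7×0 = 38
Green: 2×3 + 8×2 + 3×1 + 7×4 = 53
Orange: 2×4 + 8×1 + 3×3 + 7×2 = 39
Teal: 2×1 + 8×0 + 3×0 + 7×3 = 23
Purple: 2×2 + 8×3 + 3×4 + 7×1 = 47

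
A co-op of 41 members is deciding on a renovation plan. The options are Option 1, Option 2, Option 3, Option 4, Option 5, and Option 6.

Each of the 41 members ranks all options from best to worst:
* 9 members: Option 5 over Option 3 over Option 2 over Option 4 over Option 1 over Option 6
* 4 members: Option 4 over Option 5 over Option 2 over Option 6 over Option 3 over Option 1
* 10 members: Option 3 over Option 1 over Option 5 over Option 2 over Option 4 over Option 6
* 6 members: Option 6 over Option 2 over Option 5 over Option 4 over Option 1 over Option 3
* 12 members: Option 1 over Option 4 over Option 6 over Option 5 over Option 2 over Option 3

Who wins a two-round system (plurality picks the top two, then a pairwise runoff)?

Round 1 first-place votes: Option 1 12, Option 2 0, Option 3 10, Option 4 4, Option 5 9, Option 6 6. Option 1 and Option 3 advance.
Runoff: Option 1 is ranked above Option 3 on 18 ballots, Option 3 above Option 1 on 23.

Option 3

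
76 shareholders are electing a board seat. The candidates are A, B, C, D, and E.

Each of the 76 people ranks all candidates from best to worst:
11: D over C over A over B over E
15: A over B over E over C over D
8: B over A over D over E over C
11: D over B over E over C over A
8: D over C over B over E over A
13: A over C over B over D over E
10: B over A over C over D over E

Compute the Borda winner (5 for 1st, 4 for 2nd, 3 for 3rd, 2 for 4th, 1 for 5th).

B

A: 11×3 + 15×5 + 8×4 + 11×1 + 8×1 + 13×5 + 10×4 = 264
B: 11×2 + 15×4 + 8×5 + 11×4 + 8×3 + 13×3 + 10×5 = 279
C: 11×4 + 15×2 + 8×1 + 11×2 + 8×4 + 13×4 + 10×3 = 218
D: 11×5 + 15×1 + 8×3 + 11×5 + 8×5 + 13×2 + 10×2 = 235
E: 11×1 + 15×3 + 8×2 + 11×3 + 8×2 + 13×1 + 10×1 = 144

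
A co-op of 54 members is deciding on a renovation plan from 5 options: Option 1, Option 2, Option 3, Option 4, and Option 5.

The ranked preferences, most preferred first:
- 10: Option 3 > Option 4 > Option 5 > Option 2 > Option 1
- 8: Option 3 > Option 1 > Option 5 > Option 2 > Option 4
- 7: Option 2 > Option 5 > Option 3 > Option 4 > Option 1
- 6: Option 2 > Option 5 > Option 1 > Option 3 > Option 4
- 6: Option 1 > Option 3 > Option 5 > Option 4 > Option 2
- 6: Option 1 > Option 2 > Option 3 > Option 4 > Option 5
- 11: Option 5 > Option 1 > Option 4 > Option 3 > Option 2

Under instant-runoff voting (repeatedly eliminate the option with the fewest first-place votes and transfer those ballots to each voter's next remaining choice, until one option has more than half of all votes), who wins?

Round 1: Option 1 12, Option 2 13, Option 3 18, Option 4 0, Option 5 11. Option 4 eliminated.
Round 2: Option 1 12, Option 2 13, Option 3 18, Option 5 11. Option 5 eliminated.
Round 3: Option 1 23, Option 2 13, Option 3 18. Option 2 eliminated.
Round 4: Option 1 29, Option 3 25. Option 1 has a majority (≥28).

Option 1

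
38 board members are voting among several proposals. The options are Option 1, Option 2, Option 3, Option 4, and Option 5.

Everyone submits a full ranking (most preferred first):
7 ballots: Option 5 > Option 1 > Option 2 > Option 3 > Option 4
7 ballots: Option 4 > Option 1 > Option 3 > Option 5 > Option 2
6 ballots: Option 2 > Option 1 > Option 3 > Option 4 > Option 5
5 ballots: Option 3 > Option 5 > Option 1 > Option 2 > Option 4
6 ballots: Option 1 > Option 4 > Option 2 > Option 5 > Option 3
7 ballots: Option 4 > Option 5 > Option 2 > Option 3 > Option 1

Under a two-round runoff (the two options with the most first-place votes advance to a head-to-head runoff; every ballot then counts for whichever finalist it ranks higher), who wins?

Option 4

Round 1 first-place votes: Option 1 6, Option 2 6, Option 3 5, Option 4 14, Option 5 7. Option 4 and Option 5 advance.
Runoff: Option 4 is ranked above Option 5 on 26 ballots, Option 5 above Option 4 on 12.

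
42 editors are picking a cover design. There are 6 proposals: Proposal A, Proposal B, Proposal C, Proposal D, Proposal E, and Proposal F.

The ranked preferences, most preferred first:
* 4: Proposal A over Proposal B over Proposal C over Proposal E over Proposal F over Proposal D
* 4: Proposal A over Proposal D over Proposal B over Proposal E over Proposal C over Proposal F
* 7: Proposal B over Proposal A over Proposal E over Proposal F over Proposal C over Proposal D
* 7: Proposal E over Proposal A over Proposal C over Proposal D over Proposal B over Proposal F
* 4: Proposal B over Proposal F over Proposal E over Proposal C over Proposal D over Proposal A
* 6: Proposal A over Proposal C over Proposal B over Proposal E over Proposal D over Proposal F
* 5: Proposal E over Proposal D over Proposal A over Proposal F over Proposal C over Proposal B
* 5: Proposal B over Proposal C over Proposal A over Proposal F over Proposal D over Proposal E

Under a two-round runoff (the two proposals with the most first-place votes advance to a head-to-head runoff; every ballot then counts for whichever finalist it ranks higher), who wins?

Proposal A

Round 1 first-place votes: Proposal A 14, Proposal B 16, Proposal C 0, Proposal D 0, Proposal E 12, Proposal F 0. Proposal B and Proposal A advance.
Runoff: Proposal B is ranked above Proposal A on 16 ballots, Proposal A above Proposal B on 26.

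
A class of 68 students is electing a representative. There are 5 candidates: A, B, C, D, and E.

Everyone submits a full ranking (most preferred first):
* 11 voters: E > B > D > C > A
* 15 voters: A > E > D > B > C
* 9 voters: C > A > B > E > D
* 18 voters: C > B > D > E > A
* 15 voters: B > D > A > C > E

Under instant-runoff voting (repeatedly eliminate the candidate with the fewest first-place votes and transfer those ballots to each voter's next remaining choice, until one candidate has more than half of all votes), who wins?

Round 1: A 15, B 15, C 27, D 0, E 11. D eliminated.
Round 2: A 15, B 15, C 27, E 11. E eliminated.
Round 3: A 15, B 26, C 27. A eliminated.
Round 4: B 41, C 27. B has a majority (≥35).

B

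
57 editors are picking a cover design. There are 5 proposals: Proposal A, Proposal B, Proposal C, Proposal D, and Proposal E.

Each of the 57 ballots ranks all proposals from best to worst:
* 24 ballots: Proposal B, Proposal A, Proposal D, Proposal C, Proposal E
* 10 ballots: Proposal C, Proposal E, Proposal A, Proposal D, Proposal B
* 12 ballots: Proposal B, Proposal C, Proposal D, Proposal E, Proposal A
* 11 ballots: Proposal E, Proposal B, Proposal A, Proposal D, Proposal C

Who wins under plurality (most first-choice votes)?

First-place votes: Proposal A 0, Proposal B 36, Proposal C 10, Proposal D 0, Proposal E 11.

Proposal B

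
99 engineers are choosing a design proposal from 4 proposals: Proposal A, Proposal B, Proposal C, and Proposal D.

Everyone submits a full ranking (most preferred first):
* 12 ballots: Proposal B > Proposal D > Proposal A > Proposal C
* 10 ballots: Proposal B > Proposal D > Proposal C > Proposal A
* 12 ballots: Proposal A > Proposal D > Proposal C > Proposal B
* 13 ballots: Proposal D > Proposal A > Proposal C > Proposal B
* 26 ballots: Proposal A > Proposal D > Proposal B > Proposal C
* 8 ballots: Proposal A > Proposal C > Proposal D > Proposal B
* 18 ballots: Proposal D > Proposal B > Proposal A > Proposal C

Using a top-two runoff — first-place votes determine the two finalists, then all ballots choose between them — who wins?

Round 1 first-place votes: Proposal A 46, Proposal B 22, Proposal C 0, Proposal D 31. Proposal A and Proposal D advance.
Runoff: Proposal A is ranked above Proposal D on 46 ballots, Proposal D above Proposal A on 53.

Proposal D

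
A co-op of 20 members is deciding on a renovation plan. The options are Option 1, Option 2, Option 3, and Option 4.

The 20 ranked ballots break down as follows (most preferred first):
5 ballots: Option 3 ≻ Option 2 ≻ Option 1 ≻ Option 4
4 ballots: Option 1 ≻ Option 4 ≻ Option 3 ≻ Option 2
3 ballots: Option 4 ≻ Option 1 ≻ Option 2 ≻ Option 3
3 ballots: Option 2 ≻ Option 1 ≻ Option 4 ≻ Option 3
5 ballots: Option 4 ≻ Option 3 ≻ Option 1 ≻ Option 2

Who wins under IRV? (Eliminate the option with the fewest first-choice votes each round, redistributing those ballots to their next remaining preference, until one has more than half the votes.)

Round 1: Option 1 4, Option 2 3, Option 3 5, Option 4 8. Option 2 eliminated.
Round 2: Option 1 7, Option 3 5, Option 4 8. Option 3 eliminated.
Round 3: Option 1 12, Option 4 8. Option 1 has a majority (≥11).

Option 1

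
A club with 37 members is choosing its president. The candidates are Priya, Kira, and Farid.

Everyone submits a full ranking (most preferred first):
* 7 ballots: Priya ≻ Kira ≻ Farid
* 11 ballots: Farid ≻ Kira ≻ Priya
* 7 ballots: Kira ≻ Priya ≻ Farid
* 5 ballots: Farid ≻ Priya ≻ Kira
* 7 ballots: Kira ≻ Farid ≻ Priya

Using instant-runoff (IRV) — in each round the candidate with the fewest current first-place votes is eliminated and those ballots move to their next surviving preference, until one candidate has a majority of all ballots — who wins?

Round 1: Priya 7, Kira 14, Farid 16. Priya eliminated.
Round 2: Kira 21, Farid 16. Kira has a majority (≥19).

Kira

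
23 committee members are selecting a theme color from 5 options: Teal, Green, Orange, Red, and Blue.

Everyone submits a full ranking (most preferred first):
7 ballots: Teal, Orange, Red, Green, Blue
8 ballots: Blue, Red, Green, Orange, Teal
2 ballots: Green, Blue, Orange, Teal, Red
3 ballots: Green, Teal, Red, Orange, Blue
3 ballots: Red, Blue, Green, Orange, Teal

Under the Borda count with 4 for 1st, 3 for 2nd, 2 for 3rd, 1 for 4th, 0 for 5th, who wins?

Red

Teal: 7×4 + 8×0 + 2×1 + 3×3 + 3×0 = 39
Green: 7×1 + 8×2 + 2×4 + 3×4 + 3×2 = 49
Orange: 7×3 + 8×1 + 2×2 + 3×1 + 3×1 = 39
Red: 7×2 + 8×3 + 2×0 + 3×2 + 3×4 = 56
Blue: 7×0 + 8×4 + 2×3 + 3×0 + 3×3 = 47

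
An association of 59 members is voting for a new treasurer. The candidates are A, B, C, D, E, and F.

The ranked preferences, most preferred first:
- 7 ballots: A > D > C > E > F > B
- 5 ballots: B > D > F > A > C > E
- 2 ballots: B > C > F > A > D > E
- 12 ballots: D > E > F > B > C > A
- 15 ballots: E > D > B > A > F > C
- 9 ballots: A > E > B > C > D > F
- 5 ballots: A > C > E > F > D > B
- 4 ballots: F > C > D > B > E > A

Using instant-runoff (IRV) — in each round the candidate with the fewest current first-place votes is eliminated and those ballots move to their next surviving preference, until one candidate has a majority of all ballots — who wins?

D

Round 1: A 21, B 7, C 0, D 12, E 15, F 4. C eliminated.
Round 2: A 21, B 7, D 12, E 15, F 4. F eliminated.
Round 3: A 21, B 7, D 16, E 15. B eliminated.
Round 4: A 23, D 21, E 15. E eliminated.
Round 5: A 23, D 36. D has a majority (≥30).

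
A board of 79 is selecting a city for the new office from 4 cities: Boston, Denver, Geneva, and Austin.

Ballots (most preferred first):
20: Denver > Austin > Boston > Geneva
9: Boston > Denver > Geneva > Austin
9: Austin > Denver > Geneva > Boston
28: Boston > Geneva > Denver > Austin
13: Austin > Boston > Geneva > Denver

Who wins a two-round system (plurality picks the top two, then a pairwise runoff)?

Austin

Round 1 first-place votes: Boston 37, Denver 20, Geneva 0, Austin 22. Boston and Austin advance.
Runoff: Boston is ranked above Austin on 37 ballots, Austin above Boston on 42.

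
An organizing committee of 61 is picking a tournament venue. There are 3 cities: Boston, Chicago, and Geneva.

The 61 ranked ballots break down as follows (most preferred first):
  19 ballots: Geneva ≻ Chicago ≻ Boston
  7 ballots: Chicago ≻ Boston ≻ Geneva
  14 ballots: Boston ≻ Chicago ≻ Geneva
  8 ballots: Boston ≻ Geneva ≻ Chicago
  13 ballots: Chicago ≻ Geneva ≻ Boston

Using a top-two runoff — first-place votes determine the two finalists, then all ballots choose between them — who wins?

Round 1 first-place votes: Boston 22, Chicago 20, Geneva 19. Boston and Chicago advance.
Runoff: Boston is ranked above Chicago on 22 ballots, Chicago above Boston on 39.

Chicago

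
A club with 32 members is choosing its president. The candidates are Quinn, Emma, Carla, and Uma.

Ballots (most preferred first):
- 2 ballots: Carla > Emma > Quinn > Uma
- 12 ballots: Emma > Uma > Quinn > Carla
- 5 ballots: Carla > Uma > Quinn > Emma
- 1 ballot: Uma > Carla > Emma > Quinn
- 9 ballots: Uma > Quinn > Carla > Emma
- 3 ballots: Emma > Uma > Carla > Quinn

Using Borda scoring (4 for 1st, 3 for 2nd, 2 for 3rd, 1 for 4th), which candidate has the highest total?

Uma

Quinn: 2×2 + 12×2 + 5×2 + 1×1 + 9×3 + 3×1 = 69
Emma: 2×3 + 12×4 + 5×1 + 1×2 + 9×1 + 3×4 = 82
Carla: 2×4 + 12×1 + 5×4 + 1×3 + 9×2 + 3×2 = 67
Uma: 2×1 + 12×3 + 5×3 + 1×4 + 9×4 + 3×3 = 102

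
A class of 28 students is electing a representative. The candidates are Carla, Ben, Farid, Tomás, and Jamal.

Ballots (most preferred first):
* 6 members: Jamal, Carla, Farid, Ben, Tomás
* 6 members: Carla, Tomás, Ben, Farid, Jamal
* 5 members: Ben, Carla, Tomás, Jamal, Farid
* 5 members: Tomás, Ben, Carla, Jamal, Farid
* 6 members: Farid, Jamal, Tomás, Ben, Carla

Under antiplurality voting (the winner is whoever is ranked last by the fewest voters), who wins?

Ben

Last-place votes: Carla 6, Ben 0, Farid 10, Tomás 6, Jamal 6.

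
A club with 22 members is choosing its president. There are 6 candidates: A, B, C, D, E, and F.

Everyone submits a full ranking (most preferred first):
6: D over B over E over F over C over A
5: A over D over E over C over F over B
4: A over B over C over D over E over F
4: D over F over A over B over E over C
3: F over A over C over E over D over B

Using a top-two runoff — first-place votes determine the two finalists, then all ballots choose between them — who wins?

A

Round 1 first-place votes: A 9, B 0, C 0, D 10, E 0, F 3. D and A advance.
Runoff: D is ranked above A on 10 ballots, A above D on 12.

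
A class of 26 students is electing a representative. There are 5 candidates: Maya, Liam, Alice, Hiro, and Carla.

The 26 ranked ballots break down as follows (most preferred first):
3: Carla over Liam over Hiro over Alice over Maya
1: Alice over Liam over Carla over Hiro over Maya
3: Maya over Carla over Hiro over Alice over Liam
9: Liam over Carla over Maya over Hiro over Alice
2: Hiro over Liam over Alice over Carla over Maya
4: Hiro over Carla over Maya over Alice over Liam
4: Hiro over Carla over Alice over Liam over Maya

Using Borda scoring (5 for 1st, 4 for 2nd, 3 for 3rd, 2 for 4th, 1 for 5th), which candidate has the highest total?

Carla

Maya: 3×1 + 1×1 + 3×5 + 9×3 + 2×1 + 4×3 + 4×1 = 64
Liam: 3×4 + 1×4 + 3×1 + 9×5 + 2×4 + 4×1 + 4×2 = 84
Alice: 3×2 + 1×5 + 3×2 + 9×1 + 2×3 + 4×2 + 4×3 = 52
Hiro: 3×3 + 1×2 + 3×3 + 9×2 + 2×5 + 4×5 + 4×5 = 88
Carla: 3×5 + 1×3 + 3×4 + 9×4 + 2×2 + 4×4 + 4×4 = 102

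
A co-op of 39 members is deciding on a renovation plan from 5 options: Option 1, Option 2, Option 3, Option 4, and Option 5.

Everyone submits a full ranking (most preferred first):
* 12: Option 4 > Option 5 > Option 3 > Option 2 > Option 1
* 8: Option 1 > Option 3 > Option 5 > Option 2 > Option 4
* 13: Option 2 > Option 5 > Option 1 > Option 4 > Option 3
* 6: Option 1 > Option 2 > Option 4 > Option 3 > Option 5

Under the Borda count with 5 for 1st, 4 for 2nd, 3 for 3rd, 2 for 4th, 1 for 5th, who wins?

Option 1: 12×1 + 8×5 + 13×3 + 6×5 = 121
Option 2: 12×2 + 8×2 + 13×5 + 6×4 = 129
Option 3: 12×3 + 8×4 + 13×1 + 6×2 = 93
Option 4: 12×5 + 8×1 + 13×2 + 6×3 = 112
Option 5: 12×4 + 8×3 + 13×4 + 6×1 = 130

Option 5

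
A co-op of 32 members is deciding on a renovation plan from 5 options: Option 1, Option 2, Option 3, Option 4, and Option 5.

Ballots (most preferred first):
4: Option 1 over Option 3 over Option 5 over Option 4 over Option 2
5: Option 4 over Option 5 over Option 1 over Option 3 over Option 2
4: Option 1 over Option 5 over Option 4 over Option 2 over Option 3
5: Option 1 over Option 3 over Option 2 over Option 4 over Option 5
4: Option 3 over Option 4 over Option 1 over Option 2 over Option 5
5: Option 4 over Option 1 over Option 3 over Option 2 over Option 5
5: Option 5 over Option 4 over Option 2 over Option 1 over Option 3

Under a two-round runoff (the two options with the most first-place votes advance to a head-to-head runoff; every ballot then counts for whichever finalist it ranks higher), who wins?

Option 4

Round 1 first-place votes: Option 1 13, Option 2 0, Option 3 4, Option 4 10, Option 5 5. Option 1 and Option 4 advance.
Runoff: Option 1 is ranked above Option 4 on 13 ballots, Option 4 above Option 1 on 19.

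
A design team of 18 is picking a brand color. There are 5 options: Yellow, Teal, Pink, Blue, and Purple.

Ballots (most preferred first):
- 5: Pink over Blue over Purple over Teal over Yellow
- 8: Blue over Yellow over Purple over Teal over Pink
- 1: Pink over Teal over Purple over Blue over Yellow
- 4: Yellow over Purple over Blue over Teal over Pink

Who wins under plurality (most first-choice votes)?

First-place votes: Yellow 4, Teal 0, Pink 6, Blue 8, Purple 0.

Blue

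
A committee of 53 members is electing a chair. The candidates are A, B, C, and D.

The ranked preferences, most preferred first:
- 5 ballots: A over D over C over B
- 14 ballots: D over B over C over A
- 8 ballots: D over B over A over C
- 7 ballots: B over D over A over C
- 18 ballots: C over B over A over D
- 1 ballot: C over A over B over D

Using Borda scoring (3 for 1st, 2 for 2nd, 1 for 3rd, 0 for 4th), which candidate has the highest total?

B

A: 5×3 + 14×0 + 8×1 + 7×1 + 18×1 + 1×2 = 50
B: 5×0 + 14×2 + 8×2 + 7×3 + 18×2 + 1×1 = 102
C: 5×1 + 14×1 + 8×0 + 7×0 + 18×3 + 1×3 = 76
D: 5×2 + 14×3 + 8×3 + 7×2 + 18×0 + 1×0 = 90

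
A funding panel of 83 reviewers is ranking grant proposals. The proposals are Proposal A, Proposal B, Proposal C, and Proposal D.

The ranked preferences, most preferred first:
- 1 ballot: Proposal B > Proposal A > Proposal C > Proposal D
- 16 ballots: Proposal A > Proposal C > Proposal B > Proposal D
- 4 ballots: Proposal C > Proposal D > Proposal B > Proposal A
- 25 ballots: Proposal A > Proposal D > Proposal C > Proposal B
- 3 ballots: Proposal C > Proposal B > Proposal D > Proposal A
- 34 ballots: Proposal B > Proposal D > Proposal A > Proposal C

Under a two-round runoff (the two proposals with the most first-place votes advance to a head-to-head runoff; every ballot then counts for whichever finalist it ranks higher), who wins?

Proposal B

Round 1 first-place votes: Proposal A 41, Proposal B 35, Proposal C 7, Proposal D 0. Proposal A and Proposal B advance.
Runoff: Proposal A is ranked above Proposal B on 41 ballots, Proposal B above Proposal A on 42.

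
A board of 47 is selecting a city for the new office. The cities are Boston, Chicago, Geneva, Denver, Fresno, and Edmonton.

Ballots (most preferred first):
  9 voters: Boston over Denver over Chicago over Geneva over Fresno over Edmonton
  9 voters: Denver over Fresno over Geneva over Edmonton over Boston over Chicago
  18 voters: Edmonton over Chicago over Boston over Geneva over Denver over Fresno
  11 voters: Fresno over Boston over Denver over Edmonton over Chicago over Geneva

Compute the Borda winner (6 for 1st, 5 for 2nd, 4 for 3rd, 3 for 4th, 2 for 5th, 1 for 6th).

Boston: 9×6 + 9×2 + 18×4 + 11×5 = 199
Chicago: 9×4 + 9×1 + 18×5 + 11×2 = 157
Geneva: 9×3 + 9×4 + 18×3 + 11×1 = 128
Denver: 9×5 + 9×6 + 18×2 + 11×4 = 179
Fresno: 9×2 + 9×5 + 18×1 + 11×6 = 147
Edmonton: 9×1 + 9×3 + 18×6 + 11×3 = 177

Boston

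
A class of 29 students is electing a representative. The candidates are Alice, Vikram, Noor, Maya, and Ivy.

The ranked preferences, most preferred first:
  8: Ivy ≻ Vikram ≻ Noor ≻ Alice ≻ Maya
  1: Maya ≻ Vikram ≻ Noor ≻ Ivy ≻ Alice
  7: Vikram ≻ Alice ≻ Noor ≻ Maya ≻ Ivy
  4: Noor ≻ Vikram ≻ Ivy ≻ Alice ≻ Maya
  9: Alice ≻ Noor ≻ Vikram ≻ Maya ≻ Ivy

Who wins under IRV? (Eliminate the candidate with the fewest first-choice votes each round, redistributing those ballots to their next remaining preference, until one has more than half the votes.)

Round 1: Alice 9, Vikram 7, Noor 4, Maya 1, Ivy 8. Maya eliminated.
Round 2: Alice 9, Vikram 8, Noor 4, Ivy 8. Noor eliminated.
Round 3: Alice 9, Vikram 12, Ivy 8. Ivy eliminated.
Round 4: Alice 9, Vikram 20. Vikram has a majority (≥15).

Vikram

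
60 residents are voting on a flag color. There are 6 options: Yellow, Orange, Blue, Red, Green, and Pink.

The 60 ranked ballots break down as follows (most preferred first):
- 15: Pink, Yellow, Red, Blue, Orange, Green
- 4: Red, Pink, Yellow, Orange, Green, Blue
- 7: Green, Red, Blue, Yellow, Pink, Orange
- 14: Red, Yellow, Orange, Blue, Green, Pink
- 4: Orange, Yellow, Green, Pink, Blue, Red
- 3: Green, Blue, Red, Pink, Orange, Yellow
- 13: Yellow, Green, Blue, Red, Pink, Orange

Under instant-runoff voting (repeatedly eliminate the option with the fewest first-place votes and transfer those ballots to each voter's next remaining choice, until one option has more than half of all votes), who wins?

Round 1: Yellow 13, Orange 4, Blue 0, Red 18, Green 10, Pink 15. Blue eliminated.
Round 2: Yellow 13, Orange 4, Red 18, Green 10, Pink 15. Orange eliminated.
Round 3: Yellow 17, Red 18, Green 10, Pink 15. Green eliminated.
Round 4: Yellow 17, Red 28, Pink 15. Pink eliminated.
Round 5: Yellow 32, Red 28. Yellow has a majority (≥31).

Yellow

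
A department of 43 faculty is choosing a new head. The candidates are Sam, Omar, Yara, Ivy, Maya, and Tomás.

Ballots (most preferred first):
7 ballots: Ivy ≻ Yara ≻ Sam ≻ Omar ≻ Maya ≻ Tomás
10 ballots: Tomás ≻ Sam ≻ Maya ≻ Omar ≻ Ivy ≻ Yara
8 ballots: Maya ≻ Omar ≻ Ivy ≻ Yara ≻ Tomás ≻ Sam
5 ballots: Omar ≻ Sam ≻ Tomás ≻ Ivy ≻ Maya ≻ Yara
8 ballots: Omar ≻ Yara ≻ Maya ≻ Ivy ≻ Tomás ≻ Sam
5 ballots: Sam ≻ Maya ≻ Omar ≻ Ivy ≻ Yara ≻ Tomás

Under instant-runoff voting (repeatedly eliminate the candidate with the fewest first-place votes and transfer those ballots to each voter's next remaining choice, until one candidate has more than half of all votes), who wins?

Round 1: Sam 5, Omar 13, Yara 0, Ivy 7, Maya 8, Tomás 10. Yara eliminated.
Round 2: Sam 5, Omar 13, Ivy 7, Maya 8, Tomás 10. Sam eliminated.
Round 3: Omar 13, Ivy 7, Maya 13, Tomás 10. Ivy eliminated.
Round 4: Omar 20, Maya 13, Tomás 10. Tomás eliminated.
Round 5: Omar 20, Maya 23. Maya has a majority (≥22).

Maya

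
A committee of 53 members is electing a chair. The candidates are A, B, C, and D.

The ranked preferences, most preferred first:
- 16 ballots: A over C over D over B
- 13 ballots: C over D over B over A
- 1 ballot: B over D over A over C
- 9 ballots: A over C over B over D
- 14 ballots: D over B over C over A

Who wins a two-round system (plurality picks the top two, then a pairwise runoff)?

Round 1 first-place votes: A 25, B 1, C 13, D 14. A and D advance.
Runoff: A is ranked above D on 25 ballots, D above A on 28.

D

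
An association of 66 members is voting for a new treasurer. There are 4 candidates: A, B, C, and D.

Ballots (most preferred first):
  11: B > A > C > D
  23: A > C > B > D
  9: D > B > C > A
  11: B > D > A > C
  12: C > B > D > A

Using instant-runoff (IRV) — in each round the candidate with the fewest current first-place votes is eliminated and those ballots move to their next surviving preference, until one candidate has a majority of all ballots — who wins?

Round 1: A 23, B 22, C 12, D 9. D eliminated.
Round 2: A 23, B 31, C 12. C eliminated.
Round 3: A 23, B 43. B has a majority (≥34).

B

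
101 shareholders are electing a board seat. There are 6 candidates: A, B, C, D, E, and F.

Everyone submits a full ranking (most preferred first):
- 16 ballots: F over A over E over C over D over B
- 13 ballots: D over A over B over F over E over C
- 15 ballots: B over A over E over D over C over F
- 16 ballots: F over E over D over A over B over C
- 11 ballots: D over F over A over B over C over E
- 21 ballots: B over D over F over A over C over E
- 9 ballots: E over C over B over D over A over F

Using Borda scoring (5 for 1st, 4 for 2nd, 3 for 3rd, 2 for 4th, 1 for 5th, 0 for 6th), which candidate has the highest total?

A: 16×4 + 13×4 + 15×4 + 16×2 + 11×3 + 21×2 + 9×1 = 292
B: 16×0 + 13×3 + 15×5 + 16×1 + 11×2 + 21×5 + 9×3 = 284
C: 16×2 + 13×0 + 15×1 + 16×0 + 11×1 + 21×1 + 9×4 = 115
D: 16×1 + 13×5 + 15×2 + 16×3 + 11×5 + 21×4 + 9×2 = 316
E: 16×3 + 13×1 + 15×3 + 16×4 + 11×0 + 21×0 + 9×5 = 215
F: 16×5 + 13×2 + 15×0 + 16×5 + 11×4 + 21×3 + 9×0 = 293

D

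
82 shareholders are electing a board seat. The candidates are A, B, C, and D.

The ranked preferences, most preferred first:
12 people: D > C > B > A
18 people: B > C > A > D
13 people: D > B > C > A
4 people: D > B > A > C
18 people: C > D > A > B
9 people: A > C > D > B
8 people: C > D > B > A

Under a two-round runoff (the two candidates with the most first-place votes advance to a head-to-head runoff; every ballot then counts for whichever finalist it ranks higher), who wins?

C

Round 1 first-place votes: A 9, B 18, C 26, D 29. D and C advance.
Runoff: D is ranked above C on 29 ballots, C above D on 53.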